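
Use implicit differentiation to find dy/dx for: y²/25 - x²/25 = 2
Take d/dx of both sides. Since y is implicitly a function of x, the chain rule attaches a y' = dy/dx factor whenever we differentiate through y.

Set F(x, y) = (left side) − (right side), so the curve is F = 0. Differentiating each term of F:
  d/dx[-x^2/25] = -2x/25
  d/dx[y^2/25] = 2y·y'/25
  d/dx[-2] = 0

Collecting, the y'-free part is the partial derivative in x and the y' coefficient is the partial derivative in y:
  ∂F/∂x = -2x/25
  ∂F/∂y = 2y/25

so d/dx[F(x, y(x))] = ∂F/∂x + (∂F/∂y)·y' = 0. Rearranging,
  dy/dx = -(∂F/∂x)/(∂F/∂y) = -(-2x/25)/(2y/25) = x/y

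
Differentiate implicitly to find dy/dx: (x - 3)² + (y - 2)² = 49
Take d/dx of both sides. Since y is implicitly a function of x, the chain rule attaches a y' = dy/dx factor whenever we differentiate through y.

Set F(x, y) = (left side) − (right side), so the curve is F = 0. Differentiating each term of F:
  d/dx[(x - 3)^2] = 2x - 6
  d/dx[(y - 2)^2] = 2·y'(y - 2)
  d/dx[-49] = 0

Collecting, the y'-free part is the partial derivative in x and the y' coefficient is the partial derivative in y:
  ∂F/∂x = 2x - 6
  ∂F/∂y = 2y - 4

so d/dx[F(x, y(x))] = ∂F/∂x + (∂F/∂y)·y' = 0. Rearranging,
  dy/dx = -(∂F/∂x)/(∂F/∂y) = -(2x - 6)/(2y - 4) = (3 - x)/(y - 2)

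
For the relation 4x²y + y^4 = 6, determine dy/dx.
Differentiate the relation implicitly: treat y = y(x) and apply the chain rule, so every y-derivative picks up a y' = dy/dx factor.

With everything moved to the left-hand side, differentiate term by term:
  d/dx[4x^2y] = 4x^2·y' + 8xy
  d/dx[y^4] = 4y^3·y'
  d/dx[-6] = 0

Separating the contributions that come from x directly and those that come through y:
  without y':      8xy
  multiplying y':  4x^2 + 4y^3

so (8xy) + (4x^2 + 4y^3)·y' = 0, and therefore
  dy/dx = -(8xy)/(4x^2 + 4y^3) = -2xy/(x^2 + y^3)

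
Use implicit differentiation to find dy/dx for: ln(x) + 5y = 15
Differentiate the relation implicitly: treat y = y(x) and apply the chain rule, so every y-derivative picks up a y' = dy/dx factor.

With everything moved to the left-hand side, differentiate term by term:
  d/dx[5y] = 5·y'
  d/dx[ln(x)] = 1/x
  d/dx[-15] = 0

Separating the contributions that come from x directly and those that come through y:
  without y':      1/x
  multiplying y':  5

so (1/x) + (5)·y' = 0, and therefore
  dy/dx = -(1/x)/(5) = -1/(5x)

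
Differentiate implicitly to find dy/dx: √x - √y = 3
Apply d/dx to both sides, remembering that y depends on x. Each occurrence of y therefore brings in a y' = dy/dx via the chain rule.

With F(x, y) equal to the left-hand side minus the right, differentiate F term by term:
  d/dx[√(x)] = 1/(2√(x))
  d/dx[-√(y)] = -y'/(2√(y))
  d/dx[-3] = 0
Adding these up, d/dx[F] = 0 becomes
  (1/(2√(x))) + (-1/(2√(y)))·y' = 0,
so isolating y',
  dy/dx = -(1/(2√(x)))/(-1/(2√(y))) = √(y)/√(x)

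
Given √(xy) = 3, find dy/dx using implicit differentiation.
Take d/dx of both sides. Since y is implicitly a function of x, the chain rule attaches a y' = dy/dx factor whenever we differentiate through y.

Set F(x, y) = (left side) − (right side), so the curve is F = 0. Differentiating each term of F:
  d/dx[√(xy)] = √(xy)(x·y'/2 + y/2)/(xy)
  d/dx[-3] = 0

Collecting, the y'-free part is the partial derivative in x and the y' coefficient is the partial derivative in y:
  ∂F/∂x = √(xy)/(2x)
  ∂F/∂y = √(xy)/(2y)

so d/dx[F(x, y(x))] = ∂F/∂x + (∂F/∂y)·y' = 0. Rearranging,
  dy/dx = -(∂F/∂x)/(∂F/∂y) = -(√(xy)/(2x))/(√(xy)/(2y)) = -y/x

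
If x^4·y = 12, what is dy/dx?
Apply d/dx to both sides, remembering that y depends on x. Each occurrence of y therefore brings in a y' = dy/dx via the chain rule.

With F(x, y) equal to the left-hand side minus the right, differentiate F term by term:
  d/dx[x^4y] = x^4·y' + 4x^3y
  d/dx[-12] = 0
Adding these up, d/dx[F] = 0 becomes
  (4x^3y) + (x^4)·y' = 0,
so isolating y',
  dy/dx = -(4x^3y)/(x^4) = -4y/x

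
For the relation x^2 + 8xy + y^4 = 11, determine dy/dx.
Take d/dx of both sides. Since y is implicitly a function of x, the chain rule attaches a y' = dy/dx factor whenever we differentiate through y.

Set F(x, y) = (left side) − (right side), so the curve is F = 0. Differentiating each term of F:
  d/dx[x^2] = 2x
  d/dx[8xy] = 8x·y' + 8y
  d/dx[y^4] = 4y^3·y'
  d/dx[-11] = 0

Collecting, the y'-free part is the partial derivative in x and the y' coefficient is the partial derivative in y:
  ∂F/∂x = 2x + 8y
  ∂F/∂y = 8x + 4y^3

so d/dx[F(x, y(x))] = ∂F/∂x + (∂F/∂y)·y' = 0. Rearranging,
  dy/dx = -(∂F/∂x)/(∂F/∂y) = -(2x + 8y)/(8x + 4y^3) = (-x - 4y)/(2(2x + y^3))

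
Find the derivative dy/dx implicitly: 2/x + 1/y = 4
Take d/dx of both sides. Since y is implicitly a function of x, the chain rule attaches a y' = dy/dx factor whenever we differentiate through y.

Set F(x, y) = (left side) − (right side), so the curve is F = 0. Differentiating each term of F:
  d/dx[1/y] = -y'/y^2
  d/dx[2/x] = -2/x^2
  d/dx[-4] = 0

Collecting, the y'-free part is the partial derivative in x and the y' coefficient is the partial derivative in y:
  ∂F/∂x = -2/x^2
  ∂F/∂y = -1/y^2

so d/dx[F(x, y(x))] = ∂F/∂x + (∂F/∂y)·y' = 0. Rearranging,
  dy/dx = -(∂F/∂x)/(∂F/∂y) = -(-2/x^2)/(-1/y^2) = -2y^2/x^2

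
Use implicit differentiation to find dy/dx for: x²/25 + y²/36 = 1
Apply d/dx to both sides, remembering that y depends on x. Each occurrence of y therefore brings in a y' = dy/dx via the chain rule.

With F(x, y) equal to the left-hand side minus the right, differentiate F term by term:
  d/dx[x^2/25] = 2x/25
  d/dx[y^2/36] = y·y'/18
  d/dx[-1] = 0
Adding these up, d/dx[F] = 0 becomes
  (2x/25) + (y/18)·y' = 0,
so isolating y',
  dy/dx = -(2x/25)/(y/18) = -36x/(25y)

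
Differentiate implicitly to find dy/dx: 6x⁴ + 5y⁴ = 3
Differentiate the relation implicitly: treat y = y(x) and apply the chain rule, so every y-derivative picks up a y' = dy/dx factor.

With everything moved to the left-hand side, differentiate term by term:
  d/dx[6x^4] = 24x^3
  d/dx[5y^4] = 20y^3·y'
  d/dx[-3] = 0

Separating the contributions that come from x directly and those that come through y:
  without y':      24x^3
  multiplying y':  20y^3

so (24x^3) + (20y^3)·y' = 0, and therefore
  dy/dx = -(24x^3)/(20y^3) = -6x^3/(5y^3)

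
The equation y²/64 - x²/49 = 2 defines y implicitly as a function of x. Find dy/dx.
Apply d/dx to both sides, remembering that y depends on x. Each occurrence of y therefore brings in a y' = dy/dx via the chain rule.

With F(x, y) equal to the left-hand side minus the right, differentiate F term by term:
  d/dx[-x^2/49] = -2x/49
  d/dx[y^2/64] = y·y'/32
  d/dx[-2] = 0
Adding these up, d/dx[F] = 0 becomes
  (-2x/49) + (y/32)·y' = 0,
so isolating y',
  dy/dx = -(-2x/49)/(y/32) = 64x/(49y)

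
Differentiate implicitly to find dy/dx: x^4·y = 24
Differentiate the relation implicitly: treat y = y(x) and apply the chain rule, so every y-derivative picks up a y' = dy/dx factor.

With everything moved to the left-hand side, differentiate term by term:
  d/dx[x^4y] = x^4·y' + 4x^3y
  d/dx[-24] = 0

Separating the contributions that come from x directly and those that come through y:
  without y':      4x^3y
  multiplying y':  x^4

so (4x^3y) + (x^4)·y' = 0, and therefore
  dy/dx = -(4x^3y)/(x^4) = -4y/x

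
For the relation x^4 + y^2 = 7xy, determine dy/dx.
Differentiate the relation implicitly: treat y = y(x) and apply the chain rule, so every y-derivative picks up a y' = dy/dx factor.

With everything moved to the left-hand side, differentiate term by term:
  d/dx[x^4] = 4x^3
  d/dx[-7xy] = -7x·y' - 7y
  d/dx[y^2] = 2y·y'

Separating the contributions that come from x directly and those that come through y:
  without y':      4x^3 - 7y
  multiplying y':  -7x + 2y

so (4x^3 - 7y) + (-7x + 2y)·y' = 0, and therefore
  dy/dx = -(4x^3 - 7y)/(-7x + 2y) = (4x^3 - 7y)/(7x - 2y)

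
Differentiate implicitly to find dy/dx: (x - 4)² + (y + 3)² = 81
Differentiate both sides with respect to x, treating y as y(x). By the chain rule, any term containing y contributes a factor of y' = dy/dx when we differentiate it.

Move every term to one side and write the relation as F(x, y) = 0. Term by term,
  d/dx[(x - 4)^2] = 2x - 8
  d/dx[(y + 3)^2] = 2·y'(y + 3)
  d/dx[-81] = 0

The pieces without y' make up ∂F/∂x and the coefficient of y' is ∂F/∂y:
  ∂F/∂x = 2x - 8,
  ∂F/∂y = 2y + 6.

Since d/dx[F] = ∂F/∂x + (∂F/∂y)·y' = 0, solve for y':
  (∂F/∂y)·y' = -∂F/∂x
  dy/dx = -(∂F/∂x)/(∂F/∂y) = -(2x - 8)/(2y + 6) = (4 - x)/(y + 3)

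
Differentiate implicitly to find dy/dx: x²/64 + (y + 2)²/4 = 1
Take d/dx of both sides. Since y is implicitly a function of x, the chain rule attaches a y' = dy/dx factor whenever we differentiate through y.

Set F(x, y) = (left side) − (right side), so the curve is F = 0. Differentiating each term of F:
  d/dx[x^2/64] = x/32
  d/dx[(y + 2)^2/4] = y'(y + 2)/2
  d/dx[-1] = 0

Collecting, the y'-free part is the partial derivative in x and the y' coefficient is the partial derivative in y:
  ∂F/∂x = x/32
  ∂F/∂y = y/2 + 1

so d/dx[F(x, y(x))] = ∂F/∂x + (∂F/∂y)·y' = 0. Rearranging,
  dy/dx = -(∂F/∂x)/(∂F/∂y) = -(x/32)/(y/2 + 1)
        = -(x/32)/((y + 2)/2) = -x/(16y + 32)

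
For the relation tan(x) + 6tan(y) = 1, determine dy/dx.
Apply d/dx to both sides, remembering that y depends on x. Each occurrence of y therefore brings in a y' = dy/dx via the chain rule.

With F(x, y) equal to the left-hand side minus the right, differentiate F term by term:
  d/dx[tan(x)] = tan(x)^2 + 1
  d/dx[6tan(y)] = 6·y'(tan(y)^2 + 1)
  d/dx[-1] = 0
Adding these up, d/dx[F] = 0 becomes
  (tan(x)^2 + 1) + (6tan(y)^2 + 6)·y' = 0,
so isolating y',
  dy/dx = -(tan(x)^2 + 1)/(6tan(y)^2 + 6) = -cos(y)^2/(6cos(x)^2)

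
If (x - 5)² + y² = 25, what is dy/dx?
Differentiate the relation implicitly: treat y = y(x) and apply the chain rule, so every y-derivative picks up a y' = dy/dx factor.

With everything moved to the left-hand side, differentiate term by term:
  d/dx[y^2] = 2y·y'
  d/dx[(x - 5)^2] = 2x - 10
  d/dx[-25] = 0

Separating the contributions that come from x directly and those that come through y:
  without y':      2x - 10
  multiplying y':  2y

so (2x - 10) + (2y)·y' = 0, and therefore
  dy/dx = -(2x - 10)/(2y) = (5 - x)/y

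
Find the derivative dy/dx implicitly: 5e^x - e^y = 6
Differentiate the relation implicitly: treat y = y(x) and apply the chain rule, so every y-derivative picks up a y' = dy/dx factor.

With everything moved to the left-hand side, differentiate term by term:
  d/dx[5e^(x)] = 5e^(x)
  d/dx[-e^(y)] = -y'·e^(y)
  d/dx[-6] = 0

Separating the contributions that come from x directly and those that come through y:
  without y':      5e^(x)
  multiplying y':  -e^(y)

so (5e^(x)) + (-e^(y))·y' = 0, and therefore
  dy/dx = -(5e^(x))/(-e^(y)) = 5e^(x - y)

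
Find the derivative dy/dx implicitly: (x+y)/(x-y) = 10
Take d/dx of both sides. Since y is implicitly a function of x, the chain rule attaches a y' = dy/dx factor whenever we differentiate through y.

Set F(x, y) = (left side) − (right side), so the curve is F = 0. Differentiating each term of F:
  d/dx[(x + y)/(x - y)] = (y' + 1)/(x - y) + (x + y)(y' - 1)/(x - y)^2
  d/dx[-10] = 0

Collecting, the y'-free part is the partial derivative in x and the y' coefficient is the partial derivative in y:
  ∂F/∂x = 1/(x - y) - (x + y)/(x - y)^2
  ∂F/∂y = 1/(x - y) + (x + y)/(x - y)^2

so d/dx[F(x, y(x))] = ∂F/∂x + (∂F/∂y)·y' = 0. Rearranging,
  dy/dx = -(∂F/∂x)/(∂F/∂y) = -(1/(x - y) - (x + y)/(x - y)^2)/(1/(x - y) + (x + y)/(x - y)^2)
        = -(-2y/(x - y)^2)/(2x/(x - y)^2) = y/x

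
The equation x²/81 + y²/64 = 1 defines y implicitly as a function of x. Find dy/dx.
Differentiate the relation implicitly: treat y = y(x) and apply the chain rule, so every y-derivative picks up a y' = dy/dx factor.

With everything moved to the left-hand side, differentiate term by term:
  d/dx[x^2/81] = 2x/81
  d/dx[y^2/64] = y·y'/32
  d/dx[-1] = 0

Separating the contributions that come from x directly and those that come through y:
  without y':      2x/81
  multiplying y':  y/32

so (2x/81) + (y/32)·y' = 0, and therefore
  dy/dx = -(2x/81)/(y/32) = -64x/(81y)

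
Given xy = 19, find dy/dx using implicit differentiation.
Take d/dx of both sides. Since y is implicitly a function of x, the chain rule attaches a y' = dy/dx factor whenever we differentiate through y.

Set F(x, y) = (left side) − (right side), so the curve is F = 0. Differentiating each term of F:
  d/dx[xy] = x·y' + y
  d/dx[-19] = 0

Collecting, the y'-free part is the partial derivative in x and the y' coefficient is the partial derivative in y:
  ∂F/∂x = y
  ∂F/∂y = x

so d/dx[F(x, y(x))] = ∂F/∂x + (∂F/∂y)·y' = 0. Rearranging,
  dy/dx = -(∂F/∂x)/(∂F/∂y) = -(y)/(x) = -y/x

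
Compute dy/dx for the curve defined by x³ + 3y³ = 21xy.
Apply d/dx to both sides, remembering that y depends on x. Each occurrence of y therefore brings in a y' = dy/dx via the chain rule.

With F(x, y) equal to the left-hand side minus the right, differentiate F term by term:
  d/dx[x^3] = 3x^2
  d/dx[-21xy] = -21x·y' - 21y
  d/dx[3y^3] = 9y^2·y'
Adding these up, d/dx[F] = 0 becomes
  (3x^2 - 21y) + (-21x + 9y^2)·y' = 0,
so isolating y',
  dy/dx = -(3x^2 - 21y)/(-21x + 9y^2) = (x^2 - 7y)/(7x - 3y^2)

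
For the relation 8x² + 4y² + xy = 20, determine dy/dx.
Differentiate both sides with respect to x, treating y as y(x). By the chain rule, any term containing y contributes a factor of y' = dy/dx when we differentiate it.

Move every term to one side and write the relation as F(x, y) = 0. Term by term,
  d/dx[8x^2] = 16x
  d/dx[xy] = x·y' + y
  d/dx[4y^2] = 8y·y'
  d/dx[-20] = 0

The pieces without y' make up ∂F/∂x and the coefficient of y' is ∂F/∂y:
  ∂F/∂x = 16x + y,
  ∂F/∂y = x + 8y.

Since d/dx[F] = ∂F/∂x + (∂F/∂y)·y' = 0, solve for y':
  (∂F/∂y)·y' = -∂F/∂x
  dy/dx = -(∂F/∂x)/(∂F/∂y) = -(16x + y)/(x + 8y) = (-16x - y)/(x + 8y)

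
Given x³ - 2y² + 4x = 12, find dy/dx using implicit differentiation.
Differentiate the relation implicitly: treat y = y(x) and apply the chain rule, so every y-derivative picks up a y' = dy/dx factor.

With everything moved to the left-hand side, differentiate term by term:
  d/dx[x^3] = 3x^2
  d/dx[4x] = 4
  d/dx[-2y^2] = -4y·y'
  d/dx[-12] = 0

Separating the contributions that come from x directly and those that come through y:
  without y':      3x^2 + 4
  multiplying y':  -4y

so (3x^2 + 4) + (-4y)·y' = 0, and therefore
  dy/dx = -(3x^2 + 4)/(-4y) = (3x^2 + 4)/(4y)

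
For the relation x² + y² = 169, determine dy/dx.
Differentiate both sides with respect to x, treating y as y(x). By the chain rule, any term containing y contributes a factor of y' = dy/dx when we differentiate it.

Move every term to one side and write the relation as F(x, y) = 0. Term by term,
  d/dx[x^2] = 2x
  d/dx[y^2] = 2y·y'
  d/dx[-169] = 0

The pieces without y' make up ∂F/∂x and the coefficient of y' is ∂F/∂y:
  ∂F/∂x = 2x,
  ∂F/∂y = 2y.

Since d/dx[F] = ∂F/∂x + (∂F/∂y)·y' = 0, solve for y':
  (∂F/∂y)·y' = -∂F/∂x
  dy/dx = -(∂F/∂x)/(∂F/∂y) = -(2x)/(2y) = -x/y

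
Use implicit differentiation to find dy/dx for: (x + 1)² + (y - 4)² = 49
Apply d/dx to both sides, remembering that y depends on x. Each occurrence of y therefore brings in a y' = dy/dx via the chain rule.

With F(x, y) equal to the left-hand side minus the right, differentiate F term by term:
  d/dx[(x + 1)^2] = 2x + 2
  d/dx[(y - 4)^2] = 2·y'(y - 4)
  d/dx[-49] = 0
Adding these up, d/dx[F] = 0 becomes
  (2x + 2) + (2y - 8)·y' = 0,
so isolating y',
  dy/dx = -(2x + 2)/(2y - 8) = (-x - 1)/(y - 4)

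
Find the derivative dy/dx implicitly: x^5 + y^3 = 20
Take d/dx of both sides. Since y is implicitly a function of x, the chain rule attaches a y' = dy/dx factor whenever we differentiate through y.

Set F(x, y) = (left side) − (right side), so the curve is F = 0. Differentiating each term of F:
  d/dx[x^5] = 5x^4
  d/dx[y^3] = 3y^2·y'
  d/dx[-20] = 0

Collecting, the y'-free part is the partial derivative in x and the y' coefficient is the partial derivative in y:
  ∂F/∂x = 5x^4
  ∂F/∂y = 3y^2

so d/dx[F(x, y(x))] = ∂F/∂x + (∂F/∂y)·y' = 0. Rearranging,
  dy/dx = -(∂F/∂x)/(∂F/∂y) = -(5x^4)/(3y^2) = -5x^4/(3y^2)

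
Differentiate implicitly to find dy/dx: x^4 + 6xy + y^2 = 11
Apply d/dx to both sides, remembering that y depends on x. Each occurrence of y therefore brings in a y' = dy/dx via the chain rule.

With F(x, y) equal to the left-hand side minus the right, differentiate F term by term:
  d/dx[x^4] = 4x^3
  d/dx[6xy] = 6x·y' + 6y
  d/dx[y^2] = 2y·y'
  d/dx[-11] = 0
Adding these up, d/dx[F] = 0 becomes
  (4x^3 + 6y) + (6x + 2y)·y' = 0,
so isolating y',
  dy/dx = -(4x^3 + 6y)/(6x + 2y) = (-2x^3 - 3y)/(3x + y)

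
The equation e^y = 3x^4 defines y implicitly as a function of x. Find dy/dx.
Differentiate the relation implicitly: treat y = y(x) and apply the chain rule, so every y-derivative picks up a y' = dy/dx factor.

With everything moved to the left-hand side, differentiate term by term:
  d/dx[-3x^4] = -12x^3
  d/dx[e^(y)] = y'·e^(y)

Separating the contributions that come from x directly and those that come through y:
  without y':      -12x^3
  multiplying y':  e^(y)

so (-12x^3) + (e^(y))·y' = 0, and therefore
  dy/dx = -(-12x^3)/(e^(y)) = 12x^3e^(-y)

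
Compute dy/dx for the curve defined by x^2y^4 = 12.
Differentiate the relation implicitly: treat y = y(x) and apply the chain rule, so every y-derivative picks up a y' = dy/dx factor.

With everything moved to the left-hand side, differentiate term by term:
  d/dx[x^2y^4] = 4x^2y^3·y' + 2xy^4
  d/dx[-12] = 0

Separating the contributions that come from x directly and those that come through y:
  without y':      2xy^4
  multiplying y':  4x^2y^3

so (2xy^4) + (4x^2y^3)·y' = 0, and therefore
  dy/dx = -(2xy^4)/(4x^2y^3) = -y/(2x)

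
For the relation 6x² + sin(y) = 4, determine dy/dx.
Differentiate the relation implicitly: treat y = y(x) and apply the chain rule, so every y-derivative picks up a y' = dy/dx factor.

With everything moved to the left-hand side, differentiate term by term:
  d/dx[6x^2] = 12x
  d/dx[sin(y)] = y'·cos(y)
  d/dx[-4] = 0

Separating the contributions that come from x directly and those that come through y:
  without y':      12x
  multiplying y':  cos(y)

so (12x) + (cos(y))·y' = 0, and therefore
  dy/dx = -(12x)/(cos(y)) = -12x/cos(y)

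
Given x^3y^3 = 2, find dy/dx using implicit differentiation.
Take d/dx of both sides. Since y is implicitly a function of x, the chain rule attaches a y' = dy/dx factor whenever we differentiate through y.

Set F(x, y) = (left side) − (right side), so the curve is F = 0. Differentiating each term of F:
  d/dx[x^3y^3] = 3x^3y^2·y' + 3x^2y^3
  d/dx[-2] = 0

Collecting, the y'-free part is the partial derivative in x and the y' coefficient is the partial derivative in y:
  ∂F/∂x = 3x^2y^3
  ∂F/∂y = 3x^3y^2

so d/dx[F(x, y(x))] = ∂F/∂x + (∂F/∂y)·y' = 0. Rearranging,
  dy/dx = -(∂F/∂x)/(∂F/∂y) = -(3x^2y^3)/(3x^3y^2) = -y/x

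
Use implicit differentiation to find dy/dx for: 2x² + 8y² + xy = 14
Differentiate both sides with respect to x, treating y as y(x). By the chain rule, any term containing y contributes a factor of y' = dy/dx when we differentiate it.

Move every term to one side and write the relation as F(x, y) = 0. Term by term,
  d/dx[2x^2] = 4x
  d/dx[xy] = x·y' + y
  d/dx[8y^2] = 16y·y'
  d/dx[-14] = 0

The pieces without y' make up ∂F/∂x and the coefficient of y' is ∂F/∂y:
  ∂F/∂x = 4x + y,
  ∂F/∂y = x + 16y.

Since d/dx[F] = ∂F/∂x + (∂F/∂y)·y' = 0, solve for y':
  (∂F/∂y)·y' = -∂F/∂x
  dy/dx = -(∂F/∂x)/(∂F/∂y) = -(4x + y)/(x + 16y) = (-4x - y)/(x + 16y)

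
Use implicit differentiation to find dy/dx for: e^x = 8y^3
Differentiate the relation implicitly: treat y = y(x) and apply the chain rule, so every y-derivative picks up a y' = dy/dx factor.

With everything moved to the left-hand side, differentiate term by term:
  d/dx[-8y^3] = -24y^2·y'
  d/dx[e^(x)] = e^(x)

Separating the contributions that come from x directly and those that come through y:
  without y':      e^(x)
  multiplying y':  -24y^2

so (e^(x)) + (-24y^2)·y' = 0, and therefore
  dy/dx = -(e^(x))/(-24y^2) = e^(x)/(24y^2)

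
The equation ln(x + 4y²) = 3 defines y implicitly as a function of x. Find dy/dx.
Differentiate both sides with respect to x, treating y as y(x). By the chain rule, any term containing y contributes a factor of y' = dy/dx when we differentiate it.

Move every term to one side and write the relation as F(x, y) = 0. Term by term,
  d/dx[ln(x + 4y^2)] = (8y·y' + 1)/(x + 4y^2)
  d/dx[-3] = 0

The pieces without y' make up ∂F/∂x and the coefficient of y' is ∂F/∂y:
  ∂F/∂x = 1/(x + 4y^2),
  ∂F/∂y = 8y/(x + 4y^2).

Since d/dx[F] = ∂F/∂x + (∂F/∂y)·y' = 0, solve for y':
  (∂F/∂y)·y' = -∂F/∂x
  dy/dx = -(∂F/∂x)/(∂F/∂y) = -(1/(x + 4y^2))/(8y/(x + 4y^2)) = -1/(8y)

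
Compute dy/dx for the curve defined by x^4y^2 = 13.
Apply d/dx to both sides, remembering that y depends on x. Each occurrence of y therefore brings in a y' = dy/dx via the chain rule.

With F(x, y) equal to the left-hand side minus the right, differentiate F term by term:
  d/dx[x^4y^2] = 2x^4y·y' + 4x^3y^2
  d/dx[-13] = 0
Adding these up, d/dx[F] = 0 becomes
  (4x^3y^2) + (2x^4y)·y' = 0,
so isolating y',
  dy/dx = -(4x^3y^2)/(2x^4y) = -2y/x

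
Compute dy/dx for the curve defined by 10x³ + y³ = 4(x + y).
Apply d/dx to both sides, remembering that y depends on x. Each occurrence of y therefore brings in a y' = dy/dx via the chain rule.

With F(x, y) equal to the left-hand side minus the right, differentiate F term by term:
  d/dx[10x^3] = 30x^2
  d/dx[-4x] = -4
  d/dx[y^3] = 3y^2·y'
  d/dx[-4y] = -4·y'
Adding these up, d/dx[F] = 0 becomes
  (30x^2 - 4) + (3y^2 - 4)·y' = 0,
so isolating y',
  dy/dx = -(30x^2 - 4)/(3y^2 - 4) = 2(2 - 15x^2)/(3y^2 - 4)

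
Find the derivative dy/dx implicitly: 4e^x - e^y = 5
Apply d/dx to both sides, remembering that y depends on x. Each occurrence of y therefore brings in a y' = dy/dx via the chain rule.

With F(x, y) equal to the left-hand side minus the right, differentiate F term by term:
  d/dx[4e^(x)] = 4e^(x)
  d/dx[-e^(y)] = -y'·e^(y)
  d/dx[-5] = 0
Adding these up, d/dx[F] = 0 becomes
  (4e^(x)) + (-e^(y))·y' = 0,
so isolating y',
  dy/dx = -(4e^(x))/(-e^(y)) = 4e^(x - y)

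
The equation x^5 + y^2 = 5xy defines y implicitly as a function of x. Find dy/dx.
Take d/dx of both sides. Since y is implicitly a function of x, the chain rule attaches a y' = dy/dx factor whenever we differentiate through y.

Set F(x, y) = (left side) − (right side), so the curve is F = 0. Differentiating each term of F:
  d/dx[x^5] = 5x^4
  d/dx[-5xy] = -5x·y' - 5y
  d/dx[y^2] = 2y·y'

Collecting, the y'-free part is the partial derivative in x and the y' coefficient is the partial derivative in y:
  ∂F/∂x = 5x^4 - 5y
  ∂F/∂y = -5x + 2y

so d/dx[F(x, y(x))] = ∂F/∂x + (∂F/∂y)·y' = 0. Rearranging,
  dy/dx = -(∂F/∂x)/(∂F/∂y) = -(5x^4 - 5y)/(-5x + 2y) = 5(x^4 - y)/(5x - 2y)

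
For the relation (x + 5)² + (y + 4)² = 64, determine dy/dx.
Differentiate the relation implicitly: treat y = y(x) and apply the chain rule, so every y-derivative picks up a y' = dy/dx factor.

With everything moved to the left-hand side, differentiate term by term:
  d/dx[(x + 5)^2] = 2x + 10
  d/dx[(y + 4)^2] = 2·y'(y + 4)
  d/dx[-64] = 0

Separating the contributions that come from x directly and those that come through y:
  without y':      2x + 10
  multiplying y':  2y + 8

so (2x + 10) + (2y + 8)·y' = 0, and therefore
  dy/dx = -(2x + 10)/(2y + 8) = (-x - 5)/(y + 4)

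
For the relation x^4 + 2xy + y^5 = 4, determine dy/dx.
Differentiate both sides with respect to x, treating y as y(x). By the chain rule, any term containing y contributes a factor of y' = dy/dx when we differentiate it.

Move every term to one side and write the relation as F(x, y) = 0. Term by term,
  d/dx[x^4] = 4x^3
  d/dx[2xy] = 2x·y' + 2y
  d/dx[y^5] = 5y^4·y'
  d/dx[-4] = 0

The pieces without y' make up ∂F/∂x and the coefficient of y' is ∂F/∂y:
  ∂F/∂x = 4x^3 + 2y,
  ∂F/∂y = 2x + 5y^4.

Since d/dx[F] = ∂F/∂x + (∂F/∂y)·y' = 0, solve for y':
  (∂F/∂y)·y' = -∂F/∂x
  dy/dx = -(∂F/∂x)/(∂F/∂y) = -(4x^3 + 2y)/(2x + 5y^4) = 2(-2x^3 - y)/(2x + 5y^4)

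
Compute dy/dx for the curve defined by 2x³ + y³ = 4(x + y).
Apply d/dx to both sides, remembering that y depends on x. Each occurrence of y therefore brings in a y' = dy/dx via the chain rule.

With F(x, y) equal to the left-hand side minus the right, differentiate F term by term:
  d/dx[2x^3] = 6x^2
  d/dx[-4x] = -4
  d/dx[y^3] = 3y^2·y'
  d/dx[-4y] = -4·y'
Adding these up, d/dx[F] = 0 becomes
  (6x^2 - 4) + (3y^2 - 4)·y' = 0,
so isolating y',
  dy/dx = -(6x^2 - 4)/(3y^2 - 4) = 2(2 - 3x^2)/(3y^2 - 4)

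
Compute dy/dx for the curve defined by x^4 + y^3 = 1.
Differentiate both sides with respect to x, treating y as y(x). By the chain rule, any term containing y contributes a factor of y' = dy/dx when we differentiate it.

Move every term to one side and write the relation as F(x, y) = 0. Term by term,
  d/dx[x^4] = 4x^3
  d/dx[y^3] = 3y^2·y'
  d/dx[-1] = 0

The pieces without y' make up ∂F/∂x and the coefficient of y' is ∂F/∂y:
  ∂F/∂x = 4x^3,
  ∂F/∂y = 3y^2.

Since d/dx[F] = ∂F/∂x + (∂F/∂y)·y' = 0, solve for y':
  (∂F/∂y)·y' = -∂F/∂x
  dy/dx = -(∂F/∂x)/(∂F/∂y) = -(4x^3)/(3y^2) = -4x^3/(3y^2)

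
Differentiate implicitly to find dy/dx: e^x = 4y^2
Differentiate the relation implicitly: treat y = y(x) and apply the chain rule, so every y-derivative picks up a y' = dy/dx factor.

With everything moved to the left-hand side, differentiate term by term:
  d/dx[-4y^2] = -8y·y'
  d/dx[e^(x)] = e^(x)

Separating the contributions that come from x directly and those that come through y:
  without y':      e^(x)
  multiplying y':  -8y

so (e^(x)) + (-8y)·y' = 0, and therefore
  dy/dx = -(e^(x))/(-8y) = e^(x)/(8y)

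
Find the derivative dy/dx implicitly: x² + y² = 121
Differentiate both sides with respect to x, treating y as y(x). By the chain rule, any term containing y contributes a factor of y' = dy/dx when we differentiate it.

Move every term to one side and write the relation as F(x, y) = 0. Term by term,
  d/dx[x^2] = 2x
  d/dx[y^2] = 2y·y'
  d/dx[-121] = 0

The pieces without y' make up ∂F/∂x and the coefficient of y' is ∂F/∂y:
  ∂F/∂x = 2x,
  ∂F/∂y = 2y.

Since d/dx[F] = ∂F/∂x + (∂F/∂y)·y' = 0, solve for y':
  (∂F/∂y)·y' = -∂F/∂x
  dy/dx = -(∂F/∂x)/(∂F/∂y) = -(2x)/(2y) = -x/y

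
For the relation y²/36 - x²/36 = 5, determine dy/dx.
Differentiate the relation implicitly: treat y = y(x) and apply the chain rule, so every y-derivative picks up a y' = dy/dx factor.

With everything moved to the left-hand side, differentiate term by term:
  d/dx[-x^2/36] = -x/18
  d/dx[y^2/36] = y·y'/18
  d/dx[-5] = 0

Separating the contributions that come from x directly and those that come through y:
  without y':      -x/18
  multiplying y':  y/18

so (-x/18) + (y/18)·y' = 0, and therefore
  dy/dx = -(-x/18)/(y/18) = x/y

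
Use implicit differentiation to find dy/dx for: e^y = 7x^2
Take d/dx of both sides. Since y is implicitly a function of x, the chain rule attaches a y' = dy/dx factor whenever we differentiate through y.

Set F(x, y) = (left side) − (right side), so the curve is F = 0. Differentiating each term of F:
  d/dx[-7x^2] = -14x
  d/dx[e^(y)] = y'·e^(y)

Collecting, the y'-free part is the partial derivative in x and the y' coefficient is the partial derivative in y:
  ∂F/∂x = -14x
  ∂F/∂y = e^(y)

so d/dx[F(x, y(x))] = ∂F/∂x + (∂F/∂y)·y' = 0. Rearranging,
  dy/dx = -(∂F/∂x)/(∂F/∂y) = -(-14x)/(e^(y)) = 14x·e^(-y)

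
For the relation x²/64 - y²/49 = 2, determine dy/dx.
Differentiate both sides with respect to x, treating y as y(x). By the chain rule, any term containing y contributes a factor of y' = dy/dx when we differentiate it.

Move every term to one side and write the relation as F(x, y) = 0. Term by term,
  d/dx[x^2/64] = x/32
  d/dx[-y^2/49] = -2y·y'/49
  d/dx[-2] = 0

The pieces without y' make up ∂F/∂x and the coefficient of y' is ∂F/∂y:
  ∂F/∂x = x/32,
  ∂F/∂y = -2y/49.

Since d/dx[F] = ∂F/∂x + (∂F/∂y)·y' = 0, solve for y':
  (∂F/∂y)·y' = -∂F/∂x
  dy/dx = -(∂F/∂x)/(∂F/∂y) = -(x/32)/(-2y/49) = 49x/(64y)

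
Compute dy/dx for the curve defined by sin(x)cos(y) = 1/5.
Differentiate both sides with respect to x, treating y as y(x). By the chain rule, any term containing y contributes a factor of y' = dy/dx when we differentiate it.

Move every term to one side and write the relation as F(x, y) = 0. Term by term,
  d/dx[sin(x)·cos(y)] = -y'·sin(x)·sin(y) + cos(x)·cos(y)
  d/dx[-1/5] = 0

The pieces without y' make up ∂F/∂x and the coefficient of y' is ∂F/∂y:
  ∂F/∂x = cos(x)·cos(y),
  ∂F/∂y = -sin(x)·sin(y).

Since d/dx[F] = ∂F/∂x + (∂F/∂y)·y' = 0, solve for y':
  (∂F/∂y)·y' = -∂F/∂x
  dy/dx = -(∂F/∂x)/(∂F/∂y) = -(cos(x)·cos(y))/(-sin(x)·sin(y)) = 1/(tan(x)·tan(y))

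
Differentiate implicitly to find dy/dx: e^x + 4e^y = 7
Take d/dx of both sides. Since y is implicitly a function of x, the chain rule attaches a y' = dy/dx factor whenever we differentiate through y.

Set F(x, y) = (left side) − (right side), so the curve is F = 0. Differentiating each term of F:
  d/dx[e^(x)] = e^(x)
  d/dx[4e^(y)] = 4·y'·e^(y)
  d/dx[-7] = 0

Collecting, the y'-free part is the partial derivative in x and the y' coefficient is the partial derivative in y:
  ∂F/∂x = e^(x)
  ∂F/∂y = 4e^(y)

so d/dx[F(x, y(x))] = ∂F/∂x + (∂F/∂y)·y' = 0. Rearranging,
  dy/dx = -(∂F/∂x)/(∂F/∂y) = -(e^(x))/(4e^(y)) = -e^(x - y)/4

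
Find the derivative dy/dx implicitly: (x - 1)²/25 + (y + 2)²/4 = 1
Differentiate the relation implicitly: treat y = y(x) and apply the chain rule, so every y-derivative picks up a y' = dy/dx factor.

With everything moved to the left-hand side, differentiate term by term:
  d/dx[(x - 1)^2/25] = 2x/25 - 2/25
  d/dx[(y + 2)^2/4] = y'(y + 2)/2
  d/dx[-1] = 0

Separating the contributions that come from x directly and those that come through y:
  without y':      2x/25 - 2/25
  multiplying y':  y/2 + 1

so (2x/25 - 2/25) + (y/2 + 1)·y' = 0, and therefore
  dy/dx = -(2x/25 - 2/25)/(y/2 + 1)
        = -(2(x - 1)/25)/((y + 2)/2) = 4(1 - x)/(25(y + 2))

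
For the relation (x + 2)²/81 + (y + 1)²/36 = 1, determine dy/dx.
Differentiate the relation implicitly: treat y = y(x) and apply the chain rule, so every y-derivative picks up a y' = dy/dx factor.

With everything moved to the left-hand side, differentiate term by term:
  d/dx[(x + 2)^2/81] = 2x/81 + 4/81
  d/dx[(y + 1)^2/36] = y'(y + 1)/18
  d/dx[-1] = 0

Separating the contributions that come from x directly and those that come through y:
  without y':      2x/81 + 4/81
  multiplying y':  y/18 + 1/18

so (2x/81 + 4/81) + (y/18 + 1/18)·y' = 0, and therefore
  dy/dx = -(2x/81 + 4/81)/(y/18 + 1/18)
        = -(2(x + 2)/81)/((y + 1)/18) = 4(-x - 2)/(9(y + 1))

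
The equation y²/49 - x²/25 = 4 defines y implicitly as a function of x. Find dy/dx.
Apply d/dx to both sides, remembering that y depends on x. Each occurrence of y therefore brings in a y' = dy/dx via the chain rule.

With F(x, y) equal to the left-hand side minus the right, differentiate F term by term:
  d/dx[-x^2/25] = -2x/25
  d/dx[y^2/49] = 2y·y'/49
  d/dx[-4] = 0
Adding these up, d/dx[F] = 0 becomes
  (-2x/25) + (2y/49)·y' = 0,
so isolating y',
  dy/dx = -(-2x/25)/(2y/49) = 49x/(25y)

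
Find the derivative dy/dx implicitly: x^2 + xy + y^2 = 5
Take d/dx of both sides. Since y is implicitly a function of x, the chain rule attaches a y' = dy/dx factor whenever we differentiate through y.

Set F(x, y) = (left side) − (right side), so the curve is F = 0. Differentiating each term of F:
  d/dx[x^2] = 2x
  d/dx[xy] = x·y' + y
  d/dx[y^2] = 2y·y'
  d/dx[-5] = 0

Collecting, the y'-free part is the partial derivative in x and the y' coefficient is the partial derivative in y:
  ∂F/∂x = 2x + y
  ∂F/∂y = x + 2y

so d/dx[F(x, y(x))] = ∂F/∂x + (∂F/∂y)·y' = 0. Rearranging,
  dy/dx = -(∂F/∂x)/(∂F/∂y) = -(2x + y)/(x + 2y) = (-2x - y)/(x + 2y)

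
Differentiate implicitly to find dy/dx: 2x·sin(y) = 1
Differentiate both sides with respect to x, treating y as y(x). By the chain rule, any term containing y contributes a factor of y' = dy/dx when we differentiate it.

Move every term to one side and write the relation as F(x, y) = 0. Term by term,
  d/dx[2x·sin(y)] = 2x·y'·cos(y) + 2sin(y)
  d/dx[-1] = 0

The pieces without y' make up ∂F/∂x and the coefficient of y' is ∂F/∂y:
  ∂F/∂x = 2sin(y),
  ∂F/∂y = 2x·cos(y).

Since d/dx[F] = ∂F/∂x + (∂F/∂y)·y' = 0, solve for y':
  (∂F/∂y)·y' = -∂F/∂x
  dy/dx = -(∂F/∂x)/(∂F/∂y) = -(2sin(y))/(2x·cos(y)) = -tan(y)/x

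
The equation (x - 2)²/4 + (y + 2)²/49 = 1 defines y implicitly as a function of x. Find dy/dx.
Differentiate both sides with respect to x, treating y as y(x). By the chain rule, any term containing y contributes a factor of y' = dy/dx when we differentiate it.

Move every term to one side and write the relation as F(x, y) = 0. Term by term,
  d/dx[(x - 2)^2/4] = x/2 - 1
  d/dx[(y + 2)^2/49] = 2·y'(y + 2)/49
  d/dx[-1] = 0

The pieces without y' make up ∂F/∂x and the coefficient of y' is ∂F/∂y:
  ∂F/∂x = x/2 - 1,
  ∂F/∂y = 2y/49 + 4/49.

Since d/dx[F] = ∂F/∂x + (∂F/∂y)·y' = 0, solve for y':
  (∂F/∂y)·y' = -∂F/∂x
  dy/dx = -(∂F/∂x)/(∂F/∂y) = -(x/2 - 1)/(2y/49 + 4/49)
        = -((x - 2)/2)/(2(y + 2)/49) = 49(2 - x)/(4(y + 2))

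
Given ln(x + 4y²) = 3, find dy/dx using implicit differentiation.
Differentiate the relation implicitly: treat y = y(x) and apply the chain rule, so every y-derivative picks up a y' = dy/dx factor.

With everything moved to the left-hand side, differentiate term by term:
  d/dx[ln(x + 4y^2)] = (8y·y' + 1)/(x + 4y^2)
  d/dx[-3] = 0

Separating the contributions that come from x directly and those that come through y:
  without y':      1/(x + 4y^2)
  multiplying y':  8y/(x + 4y^2)

so (1/(x + 4y^2)) + (8y/(x + 4y^2))·y' = 0, and therefore
  dy/dx = -(1/(x + 4y^2))/(8y/(x + 4y^2)) = -1/(8y)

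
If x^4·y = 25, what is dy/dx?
Take d/dx of both sides. Since y is implicitly a function of x, the chain rule attaches a y' = dy/dx factor whenever we differentiate through y.

Set F(x, y) = (left side) − (right side), so the curve is F = 0. Differentiating each term of F:
  d/dx[x^4y] = x^4·y' + 4x^3y
  d/dx[-25] = 0

Collecting, the y'-free part is the partial derivative in x and the y' coefficient is the partial derivative in y:
  ∂F/∂x = 4x^3y
  ∂F/∂y = x^4

so d/dx[F(x, y(x))] = ∂F/∂x + (∂F/∂y)·y' = 0. Rearranging,
  dy/dx = -(∂F/∂x)/(∂F/∂y) = -(4x^3y)/(x^4) = -4y/x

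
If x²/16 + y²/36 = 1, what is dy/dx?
Take d/dx of both sides. Since y is implicitly a function of x, the chain rule attaches a y' = dy/dx factor whenever we differentiate through y.

Set F(x, y) = (left side) − (right side), so the curve is F = 0. Differentiating each term of F:
  d/dx[x^2/16] = x/8
  d/dx[y^2/36] = y·y'/18
  d/dx[-1] = 0

Collecting, the y'-free part is the partial derivative in x and the y' coefficient is the partial derivative in y:
  ∂F/∂x = x/8
  ∂F/∂y = y/18

so d/dx[F(x, y(x))] = ∂F/∂x + (∂F/∂y)·y' = 0. Rearranging,
  dy/dx = -(∂F/∂x)/(∂F/∂y) = -(x/8)/(y/18) = -9x/(4y)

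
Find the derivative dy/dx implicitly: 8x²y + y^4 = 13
Take d/dx of both sides. Since y is implicitly a function of x, the chain rule attaches a y' = dy/dx factor whenever we differentiate through y.

Set F(x, y) = (left side) − (right side), so the curve is F = 0. Differentiating each term of F:
  d/dx[8x^2y] = 8x^2·y' + 16xy
  d/dx[y^4] = 4y^3·y'
  d/dx[-13] = 0

Collecting, the y'-free part is the partial derivative in x and the y' coefficient is the partial derivative in y:
  ∂F/∂x = 16xy
  ∂F/∂y = 8x^2 + 4y^3

so d/dx[F(x, y(x))] = ∂F/∂x + (∂F/∂y)·y' = 0. Rearranging,
  dy/dx = -(∂F/∂x)/(∂F/∂y) = -(16xy)/(8x^2 + 4y^3) = -4xy/(2x^2 + y^3)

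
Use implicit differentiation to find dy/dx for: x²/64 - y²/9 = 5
Apply d/dx to both sides, remembering that y depends on x. Each occurrence of y therefore brings in a y' = dy/dx via the chain rule.

With F(x, y) equal to the left-hand side minus the right, differentiate F term by term:
  d/dx[x^2/64] = x/32
  d/dx[-y^2/9] = -2y·y'/9
  d/dx[-5] = 0
Adding these up, d/dx[F] = 0 becomes
  (x/32) + (-2y/9)·y' = 0,
so isolating y',
  dy/dx = -(x/32)/(-2y/9) = 9x/(64y)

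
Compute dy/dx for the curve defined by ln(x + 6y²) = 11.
Differentiate the relation implicitly: treat y = y(x) and apply the chain rule, so every y-derivative picks up a y' = dy/dx factor.

With everything moved to the left-hand side, differentiate term by term:
  d/dx[ln(x + 6y^2)] = (12y·y' + 1)/(x + 6y^2)
  d/dx[-11] = 0

Separating the contributions that come from x directly and those that come through y:
  without y':      1/(x + 6y^2)
  multiplying y':  12y/(x + 6y^2)

so (1/(x + 6y^2)) + (12y/(x + 6y^2))·y' = 0, and therefore
  dy/dx = -(1/(x + 6y^2))/(12y/(x + 6y^2)) = -1/(12y)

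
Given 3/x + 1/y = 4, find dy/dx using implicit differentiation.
Differentiate both sides with respect to x, treating y as y(x). By the chain rule, any term containing y contributes a factor of y' = dy/dx when we differentiate it.

Move every term to one side and write the relation as F(x, y) = 0. Term by term,
  d/dx[1/y] = -y'/y^2
  d/dx[3/x] = -3/x^2
  d/dx[-4] = 0

The pieces without y' make up ∂F/∂x and the coefficient of y' is ∂F/∂y:
  ∂F/∂x = -3/x^2,
  ∂F/∂y = -1/y^2.

Since d/dx[F] = ∂F/∂x + (∂F/∂y)·y' = 0, solve for y':
  (∂F/∂y)·y' = -∂F/∂x
  dy/dx = -(∂F/∂x)/(∂F/∂y) = -(-3/x^2)/(-1/y^2) = -3y^2/x^2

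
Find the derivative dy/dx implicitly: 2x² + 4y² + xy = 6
Apply d/dx to both sides, remembering that y depends on x. Each occurrence of y therefore brings in a y' = dy/dx via the chain rule.

With F(x, y) equal to the left-hand side minus the right, differentiate F term by term:
  d/dx[2x^2] = 4x
  d/dx[xy] = x·y' + y
  d/dx[4y^2] = 8y·y'
  d/dx[-6] = 0
Adding these up, d/dx[F] = 0 becomes
  (4x + y) + (x + 8y)·y' = 0,
so isolating y',
  dy/dx = -(4x + y)/(x + 8y) = (-4x - y)/(x + 8y)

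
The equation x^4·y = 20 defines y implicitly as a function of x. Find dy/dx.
Take d/dx of both sides. Since y is implicitly a function of x, the chain rule attaches a y' = dy/dx factor whenever we differentiate through y.

Set F(x, y) = (left side) − (right side), so the curve is F = 0. Differentiating each term of F:
  d/dx[x^4y] = x^4·y' + 4x^3y
  d/dx[-20] = 0

Collecting, the y'-free part is the partial derivative in x and the y' coefficient is the partial derivative in y:
  ∂F/∂x = 4x^3y
  ∂F/∂y = x^4

so d/dx[F(x, y(x))] = ∂F/∂x + (∂F/∂y)·y' = 0. Rearranging,
  dy/dx = -(∂F/∂x)/(∂F/∂y) = -(4x^3y)/(x^4) = -4y/x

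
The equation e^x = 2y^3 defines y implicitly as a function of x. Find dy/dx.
Differentiate the relation implicitly: treat y = y(x) and apply the chain rule, so every y-derivative picks up a y' = dy/dx factor.

With everything moved to the left-hand side, differentiate term by term:
  d/dx[-2y^3] = -6y^2·y'
  d/dx[e^(x)] = e^(x)

Separating the contributions that come from x directly and those that come through y:
  without y':      e^(x)
  multiplying y':  -6y^2

so (e^(x)) + (-6y^2)·y' = 0, and therefore
  dy/dx = -(e^(x))/(-6y^2) = e^(x)/(6y^2)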